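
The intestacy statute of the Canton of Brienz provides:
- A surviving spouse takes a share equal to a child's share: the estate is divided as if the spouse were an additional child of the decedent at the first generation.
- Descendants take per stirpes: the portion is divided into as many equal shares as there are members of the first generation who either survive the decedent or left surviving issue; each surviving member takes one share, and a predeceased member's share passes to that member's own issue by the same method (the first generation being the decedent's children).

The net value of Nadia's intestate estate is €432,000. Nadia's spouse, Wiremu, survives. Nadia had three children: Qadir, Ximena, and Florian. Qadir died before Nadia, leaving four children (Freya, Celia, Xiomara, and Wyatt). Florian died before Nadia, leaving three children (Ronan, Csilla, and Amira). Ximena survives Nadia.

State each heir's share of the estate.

The spouse counts as an additional share at the children's level, so there are 4 primary shares of €108,000. Wiremu takes one such share (€108,000).
The children's combined portion (€324,000) is divided into 3 shares of €108,000: Ximena takes €108,000; Qadir's €108,000 share passes to Qadir's issue; Florian's €108,000 share passes to Florian's issue.
Qadir's share (€108,000) is divided into 4 shares of €27,000: Freya, Celia, Xiomara, and Wyatt each take €27,000.
Florian's share (€108,000) is divided into 3 shares of €36,000: Ronan, Csilla, and Amira each take €36,000.

Wiremu: €108,000; Freya: €27,000; Celia: €27,000; Xiomara: €27,000; Wyatt: €27,000; Ximena: €108,000; Ronan: €36,000; Csilla: €36,000; Amira: €36,000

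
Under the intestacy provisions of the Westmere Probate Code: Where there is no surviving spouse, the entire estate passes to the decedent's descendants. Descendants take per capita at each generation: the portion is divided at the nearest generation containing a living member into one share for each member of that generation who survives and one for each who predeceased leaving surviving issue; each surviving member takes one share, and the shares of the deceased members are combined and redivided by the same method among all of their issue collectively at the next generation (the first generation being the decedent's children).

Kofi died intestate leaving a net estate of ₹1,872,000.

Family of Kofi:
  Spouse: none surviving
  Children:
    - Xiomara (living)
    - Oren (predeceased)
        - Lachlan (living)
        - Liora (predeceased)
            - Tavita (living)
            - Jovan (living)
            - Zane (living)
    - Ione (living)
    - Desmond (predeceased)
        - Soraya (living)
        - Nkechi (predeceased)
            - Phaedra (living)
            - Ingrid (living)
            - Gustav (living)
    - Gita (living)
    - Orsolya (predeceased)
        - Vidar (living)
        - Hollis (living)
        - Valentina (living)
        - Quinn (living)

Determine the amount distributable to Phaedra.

Phaedra receives ₹39,000.

The entire ₹1,872,000 passes to the descendants.
That amount (₹1,872,000) is divided at the children's generation into 6 shares of ₹312,000. Xiomara, Ione, and Gita each take ₹312,000. The 3 shares of the deceased (Oren, Desmond, and Orsolya) are combined into a pool of ₹936,000.
That pool (₹936,000) is divided at the grandchildren's generation into 8 shares of ₹117,000. Lachlan, Soraya, Vidar, Hollis, Valentina, and Quinn each take ₹117,000. The 2 shares of the deceased (Liora and Nkechi) are combined into a pool of ₹234,000.
That pool (₹234,000) is divided at the great-grandchildren's generation equally among Tavita, Jovan, Zane, Phaedra, Ingrid, and Gustav: ₹39,000 each.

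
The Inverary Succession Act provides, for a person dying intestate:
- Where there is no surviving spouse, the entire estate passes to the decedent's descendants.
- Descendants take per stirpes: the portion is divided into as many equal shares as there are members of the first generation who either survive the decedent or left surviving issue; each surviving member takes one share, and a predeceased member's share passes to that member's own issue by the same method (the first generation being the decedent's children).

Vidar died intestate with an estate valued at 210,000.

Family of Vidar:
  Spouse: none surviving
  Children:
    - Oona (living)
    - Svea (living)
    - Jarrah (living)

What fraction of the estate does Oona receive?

Oona receives 1/3 of the estate.

The entire 210,000 passes to the descendants.
That amount (210,000) is divided into 3 shares of 70,000: Oona, Svea, and Jarrah each take 70,000.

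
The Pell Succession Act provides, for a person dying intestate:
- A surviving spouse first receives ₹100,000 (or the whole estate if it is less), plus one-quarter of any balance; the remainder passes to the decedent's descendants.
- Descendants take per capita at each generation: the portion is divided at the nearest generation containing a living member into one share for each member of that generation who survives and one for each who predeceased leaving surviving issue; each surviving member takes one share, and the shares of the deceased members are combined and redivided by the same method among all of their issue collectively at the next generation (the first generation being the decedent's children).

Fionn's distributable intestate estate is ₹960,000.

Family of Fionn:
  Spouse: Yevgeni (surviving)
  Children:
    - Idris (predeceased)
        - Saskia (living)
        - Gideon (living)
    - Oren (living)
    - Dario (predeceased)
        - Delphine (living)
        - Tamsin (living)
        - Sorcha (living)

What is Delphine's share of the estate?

Yevgeni first takes ₹100,000, leaving a balance of ₹860,000. Yevgeni then takes one-quarter of the balance (₹215,000), for a total of ₹315,000. The remaining ₹645,000 passes to the descendants.
The descendants' portion (₹645,000) is divided at the children's generation into 3 shares of ₹215,000. Oren takes ₹215,000. The 2 shares of the deceased (Idris and Dario) are combined into a pool of ₹430,000.
That pool (₹430,000) is divided at the grandchildren's generation equally among Saskia, Gideon, Delphine, Tamsin, and Sorcha: ₹86,000 each.

Delphine receives ₹86,000.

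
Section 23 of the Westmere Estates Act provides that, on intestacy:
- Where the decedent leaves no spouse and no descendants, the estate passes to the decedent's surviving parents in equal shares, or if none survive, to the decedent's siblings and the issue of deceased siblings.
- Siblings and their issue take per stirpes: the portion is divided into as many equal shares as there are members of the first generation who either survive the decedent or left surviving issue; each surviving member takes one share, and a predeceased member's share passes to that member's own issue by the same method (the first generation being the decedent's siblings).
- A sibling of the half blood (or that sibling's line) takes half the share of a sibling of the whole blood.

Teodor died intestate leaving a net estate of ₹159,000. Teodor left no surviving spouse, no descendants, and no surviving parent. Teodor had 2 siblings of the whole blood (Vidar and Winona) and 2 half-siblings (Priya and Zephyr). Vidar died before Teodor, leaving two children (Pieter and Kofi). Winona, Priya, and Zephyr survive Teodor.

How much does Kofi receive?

Kofi receives ₹26,500.

The entire ₹159,000 passes to the siblings and their issue.
Counting each half-blood sibling's line as half a unit, there are 3 units in ₹159,000, so one unit is ₹53,000. Whole-blood lines (Vidar and Winona) take ₹53,000 each; half-blood lines (Priya and Zephyr) take ₹26,500 each.
Vidar's share (₹53,000) is divided into 2 shares of ₹26,500: Pieter and Kofi each take ₹26,500.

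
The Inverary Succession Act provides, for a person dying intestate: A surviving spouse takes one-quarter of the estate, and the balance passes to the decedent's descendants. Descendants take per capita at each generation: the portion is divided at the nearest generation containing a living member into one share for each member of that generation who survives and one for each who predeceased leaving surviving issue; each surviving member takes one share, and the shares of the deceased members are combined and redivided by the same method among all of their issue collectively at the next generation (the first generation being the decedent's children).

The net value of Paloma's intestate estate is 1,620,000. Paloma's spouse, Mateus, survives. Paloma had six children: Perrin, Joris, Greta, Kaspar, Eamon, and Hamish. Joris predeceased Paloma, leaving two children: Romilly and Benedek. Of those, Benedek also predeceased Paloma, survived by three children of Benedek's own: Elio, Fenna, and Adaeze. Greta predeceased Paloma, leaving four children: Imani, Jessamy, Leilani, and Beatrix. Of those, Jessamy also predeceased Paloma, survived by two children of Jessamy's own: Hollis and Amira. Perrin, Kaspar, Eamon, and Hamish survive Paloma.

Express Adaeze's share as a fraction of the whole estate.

Mateus takes one-quarter of 1,620,000 = 405,000. The remaining 1,215,000 passes to the descendants.
The descendants' portion (1,215,000) is divided at the children's generation into 6 shares of 202,500. Perrin, Kaspar, Eamon, and Hamish each take 202,500. The 2 shares of the deceased (Joris and Greta) are combined into a pool of 405,000.
That pool (405,000) is divided at the grandchildren's generation into 6 shares of 67,500. Romilly, Imani, Leilani, and Beatrix each take 67,500. The 2 shares of the deceased (Benedek and Jessamy) are combined into a pool of 135,000.
That pool (135,000) is divided at the great-grandchildren's generation equally among Elio, Fenna, Adaeze, Hollis, and Amira: 27,000 each.

Adaeze receives 1/60 of the estate.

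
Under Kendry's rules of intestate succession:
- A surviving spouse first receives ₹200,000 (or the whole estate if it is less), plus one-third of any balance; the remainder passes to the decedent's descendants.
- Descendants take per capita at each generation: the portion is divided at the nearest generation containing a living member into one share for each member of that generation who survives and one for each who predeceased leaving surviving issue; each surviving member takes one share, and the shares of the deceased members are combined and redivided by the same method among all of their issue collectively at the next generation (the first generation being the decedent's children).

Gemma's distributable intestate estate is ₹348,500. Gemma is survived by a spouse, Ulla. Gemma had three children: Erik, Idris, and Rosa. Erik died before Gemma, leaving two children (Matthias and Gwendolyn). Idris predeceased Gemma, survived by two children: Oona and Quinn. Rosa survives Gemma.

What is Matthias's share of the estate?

Ulla first takes ₹200,000, leaving a balance of ₹148,500. Ulla then takes one-third of the balance (₹49,500), for a total of ₹249,500. The remaining ₹99,000 passes to the descendants.
The descendants' portion (₹99,000) is divided at the children's generation into 3 shares of ₹33,000. Rosa takes ₹33,000. The 2 shares of the deceased (Erik and Idris) are combined into a pool of ₹66,000.
That pool (₹66,000) is divided at the grandchildren's generation equally among Matthias, Gwendolyn, Oona, and Quinn: ₹16,500 each.

Matthias receives ₹16,500.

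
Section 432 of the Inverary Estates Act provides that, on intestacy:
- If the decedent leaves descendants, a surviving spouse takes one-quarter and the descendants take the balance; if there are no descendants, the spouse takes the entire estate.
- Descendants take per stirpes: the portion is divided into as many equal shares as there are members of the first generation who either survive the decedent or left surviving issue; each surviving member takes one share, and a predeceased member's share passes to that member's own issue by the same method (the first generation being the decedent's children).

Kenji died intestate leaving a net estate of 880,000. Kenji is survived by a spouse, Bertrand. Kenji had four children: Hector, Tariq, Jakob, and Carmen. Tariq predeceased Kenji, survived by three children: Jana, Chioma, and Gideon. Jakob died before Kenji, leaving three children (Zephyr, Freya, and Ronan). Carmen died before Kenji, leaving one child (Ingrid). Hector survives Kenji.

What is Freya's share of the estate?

Freya receives 55,000.

Bertrand takes one-quarter of 880,000 = 220,000. The remaining 660,000 passes to the descendants.
The descendants' portion (660,000) is divided into 4 shares of 165,000: Hector takes 165,000; Tariq's 165,000 share passes to Tariq's issue; Jakob's 165,000 share passes to Jakob's issue; Carmen's 165,000 share passes to Carmen's issue.
Tariq's share (165,000) is divided into 3 shares of 55,000: Jana, Chioma, and Gideon each take 55,000.
Jakob's share (165,000) is divided into 3 shares of 55,000: Zephyr, Freya, and Ronan each take 55,000.
Carmen's share (165,000) passes entirely to Ingrid.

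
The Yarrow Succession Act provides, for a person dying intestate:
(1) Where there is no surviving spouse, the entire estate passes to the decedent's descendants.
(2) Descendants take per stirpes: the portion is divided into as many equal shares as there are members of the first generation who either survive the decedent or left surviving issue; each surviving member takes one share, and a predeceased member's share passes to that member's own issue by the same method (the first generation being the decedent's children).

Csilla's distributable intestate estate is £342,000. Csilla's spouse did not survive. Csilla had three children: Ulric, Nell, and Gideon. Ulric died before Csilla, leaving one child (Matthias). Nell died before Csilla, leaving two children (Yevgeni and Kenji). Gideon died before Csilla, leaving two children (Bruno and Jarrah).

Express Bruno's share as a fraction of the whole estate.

Bruno receives 1/6 of the estate.

The entire £342,000 passes to the descendants.
That amount (£342,000) is divided into 3 shares of £114,000: Ulric's £114,000 share passes to Ulric's issue; Nell's £114,000 share passes to Nell's issue; Gideon's £114,000 share passes to Gideon's issue.
Ulric's share (£114,000) passes entirely to Matthias.
Nell's share (£114,000) is divided into 2 shares of £57,000: Yevgeni and Kenji each take £57,000.
Gideon's share (£114,000) is divided into 2 shares of £57,000: Bruno and Jarrah each take £57,000.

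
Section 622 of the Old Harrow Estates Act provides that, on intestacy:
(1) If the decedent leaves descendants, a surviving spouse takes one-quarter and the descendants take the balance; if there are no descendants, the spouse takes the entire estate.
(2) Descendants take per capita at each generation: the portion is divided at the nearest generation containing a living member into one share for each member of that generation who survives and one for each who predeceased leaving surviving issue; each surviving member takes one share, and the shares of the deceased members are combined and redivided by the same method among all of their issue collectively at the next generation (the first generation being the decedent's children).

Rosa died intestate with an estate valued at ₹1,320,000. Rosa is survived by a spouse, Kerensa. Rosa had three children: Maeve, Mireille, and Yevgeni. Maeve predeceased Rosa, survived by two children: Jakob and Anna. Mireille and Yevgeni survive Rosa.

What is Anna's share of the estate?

Kerensa takes one-quarter of ₹1,320,000 = ₹330,000. The remaining ₹990,000 passes to the descendants.
The descendants' portion (₹990,000) is divided at the children's generation into 3 shares of ₹330,000. Mireille and Yevgeni each take ₹330,000. The remaining share for the deceased Maeve (₹330,000) is carried to the next generation.
That pool (₹330,000) is divided at the grandchildren's generation equally among Jakob and Anna: ₹165,000 each.

Anna receives ₹165,000.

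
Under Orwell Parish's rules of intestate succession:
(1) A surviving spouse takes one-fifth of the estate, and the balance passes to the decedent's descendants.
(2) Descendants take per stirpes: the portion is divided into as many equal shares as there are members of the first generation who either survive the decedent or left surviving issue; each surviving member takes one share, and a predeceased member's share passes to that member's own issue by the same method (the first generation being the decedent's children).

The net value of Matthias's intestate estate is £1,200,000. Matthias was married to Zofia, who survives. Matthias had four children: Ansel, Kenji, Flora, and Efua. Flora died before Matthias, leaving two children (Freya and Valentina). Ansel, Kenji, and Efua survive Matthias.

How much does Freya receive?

Freya receives £120,000.

Zofia takes one-fifth of £1,200,000 = £240,000. The remaining £960,000 passes to the descendants.
The descendants' portion (£960,000) is divided into 4 shares of £240,000: Ansel, Kenji, and Efua each take £240,000; Flora's £240,000 share passes to Flora's issue.
Flora's share (£240,000) is divided into 2 shares of £120,000: Freya and Valentina each take £120,000.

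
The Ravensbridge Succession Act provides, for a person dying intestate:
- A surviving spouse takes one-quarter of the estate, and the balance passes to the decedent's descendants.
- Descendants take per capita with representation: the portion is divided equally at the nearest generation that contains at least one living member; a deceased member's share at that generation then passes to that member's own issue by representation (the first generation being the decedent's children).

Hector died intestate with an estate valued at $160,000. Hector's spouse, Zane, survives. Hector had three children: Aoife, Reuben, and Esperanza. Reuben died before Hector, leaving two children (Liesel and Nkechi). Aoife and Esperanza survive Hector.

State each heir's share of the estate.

Zane: $40,000; Aoife: $40,000; Liesel: $20,000; Nkechi: $20,000; Esperanza: $40,000

Zane takes one-quarter of $160,000 = $40,000. The remaining $120,000 passes to the descendants.
The descendants' portion ($120,000) is divided into 3 shares of $40,000: Aoife and Esperanza each take $40,000; Reuben's $40,000 share passes to Reuben's issue.
Reuben's share ($40,000) is divided into 2 shares of $20,000: Liesel and Nkechi each take $20,000.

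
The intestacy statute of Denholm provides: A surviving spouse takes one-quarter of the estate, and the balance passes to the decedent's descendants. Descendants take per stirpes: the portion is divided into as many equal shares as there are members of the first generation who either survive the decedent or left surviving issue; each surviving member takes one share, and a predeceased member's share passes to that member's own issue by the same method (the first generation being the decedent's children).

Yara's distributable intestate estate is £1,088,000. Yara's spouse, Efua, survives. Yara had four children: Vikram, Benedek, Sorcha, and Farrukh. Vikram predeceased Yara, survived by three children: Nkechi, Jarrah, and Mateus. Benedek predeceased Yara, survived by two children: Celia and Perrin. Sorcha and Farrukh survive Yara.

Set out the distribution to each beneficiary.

Efua takes one-quarter of £1,088,000 = £272,000. The remaining £816,000 passes to the descendants.
The descendants' portion (£816,000) is divided into 4 shares of £204,000: Sorcha and Farrukh each take £204,000; Vikram's £204,000 share passes to Vikram's issue; Benedek's £204,000 share passes to Benedek's issue.
Vikram's share (£204,000) is divided into 3 shares of £68,000: Nkechi, Jarrah, and Mateus each take £68,000.
Benedek's share (£204,000) is divided into 2 shares of £102,000: Celia and Perrin each take £102,000.

Efua: £272,000; Nkechi: £68,000; Jarrah: £68,000; Mateus: £68,000; Celia: £102,000; Perrin: £102,000; Sorcha: £204,000; Farrukh: £204,000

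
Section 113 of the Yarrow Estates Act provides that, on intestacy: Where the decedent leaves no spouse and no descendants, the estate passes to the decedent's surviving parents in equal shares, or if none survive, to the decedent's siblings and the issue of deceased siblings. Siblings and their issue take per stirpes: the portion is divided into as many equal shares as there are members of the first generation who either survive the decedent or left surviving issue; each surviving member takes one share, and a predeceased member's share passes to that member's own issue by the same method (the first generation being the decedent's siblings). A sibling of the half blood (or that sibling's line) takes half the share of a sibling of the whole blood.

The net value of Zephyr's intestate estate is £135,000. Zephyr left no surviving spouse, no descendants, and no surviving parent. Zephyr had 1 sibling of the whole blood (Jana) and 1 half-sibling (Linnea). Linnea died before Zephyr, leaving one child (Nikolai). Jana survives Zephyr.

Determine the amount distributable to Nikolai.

Nikolai receives £45,000.

The entire £135,000 passes to the siblings and their issue.
Counting each half-blood sibling's line as half a unit, there are 3/2 units in £135,000, so one unit is £90,000. Whole-blood lines (Jana) take £90,000 each; half-blood lines (Linnea) take £45,000 each.
Linnea's share (£45,000) passes entirely to Nikolai.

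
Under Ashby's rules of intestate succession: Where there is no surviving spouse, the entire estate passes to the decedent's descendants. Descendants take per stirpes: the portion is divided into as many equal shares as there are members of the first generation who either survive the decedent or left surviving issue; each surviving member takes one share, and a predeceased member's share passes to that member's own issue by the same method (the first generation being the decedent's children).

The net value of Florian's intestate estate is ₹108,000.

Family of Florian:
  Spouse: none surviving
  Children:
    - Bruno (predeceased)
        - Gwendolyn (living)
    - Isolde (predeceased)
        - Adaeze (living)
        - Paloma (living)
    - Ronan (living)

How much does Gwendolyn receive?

Gwendolyn receives ₹36,000.

The entire ₹108,000 passes to the descendants.
That amount (₹108,000) is divided into 3 shares of ₹36,000: Ronan takes ₹36,000; Bruno's ₹36,000 share passes to Bruno's issue; Isolde's ₹36,000 share passes to Isolde's issue.
Bruno's share (₹36,000) passes entirely to Gwendolyn.
Isolde's share (₹36,000) is divided into 2 shares of ₹18,000: Adaeze and Paloma each take ₹18,000.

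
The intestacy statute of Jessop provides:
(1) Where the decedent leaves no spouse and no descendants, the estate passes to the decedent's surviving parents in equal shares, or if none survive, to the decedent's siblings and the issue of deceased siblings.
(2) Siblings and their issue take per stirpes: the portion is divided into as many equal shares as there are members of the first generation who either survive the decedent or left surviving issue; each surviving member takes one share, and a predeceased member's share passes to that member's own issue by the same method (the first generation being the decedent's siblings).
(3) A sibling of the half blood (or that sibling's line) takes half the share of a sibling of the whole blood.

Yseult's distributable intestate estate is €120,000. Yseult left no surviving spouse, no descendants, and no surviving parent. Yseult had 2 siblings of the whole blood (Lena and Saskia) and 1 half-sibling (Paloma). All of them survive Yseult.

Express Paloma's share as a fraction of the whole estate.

Paloma receives 1/5 of the estate.

The entire €120,000 passes to the siblings and their issue.
Counting each half-blood sibling's line as half a unit, there are 5/2 units in €120,000, so one unit is €48,000. Whole-blood lines (Lena and Saskia) take €48,000 each; half-blood lines (Paloma) take €24,000 each.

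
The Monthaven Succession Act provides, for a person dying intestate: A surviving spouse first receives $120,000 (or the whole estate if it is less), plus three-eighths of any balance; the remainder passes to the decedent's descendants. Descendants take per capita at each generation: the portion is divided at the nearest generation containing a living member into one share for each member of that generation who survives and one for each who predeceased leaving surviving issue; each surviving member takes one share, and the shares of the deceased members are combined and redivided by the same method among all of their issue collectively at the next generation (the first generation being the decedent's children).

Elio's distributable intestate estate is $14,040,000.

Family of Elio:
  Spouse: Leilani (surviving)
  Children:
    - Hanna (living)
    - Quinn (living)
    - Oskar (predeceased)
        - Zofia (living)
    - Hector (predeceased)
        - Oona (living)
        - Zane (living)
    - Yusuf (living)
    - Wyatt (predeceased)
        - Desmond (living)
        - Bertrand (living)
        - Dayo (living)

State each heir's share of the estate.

Leilani: $5,340,000; Hanna: $1,450,000; Quinn: $1,450,000; Zofia: $725,000; Oona: $725,000; Zane: $725,000; Yusuf: $1,450,000; Desmond: $725,000; Bertrand: $725,000; Dayo: $725,000

Leilani first takes $120,000, leaving a balance of $13,920,000. Leilani then takes three-eighths of the balance ($5,220,000), for a total of $5,340,000. The remaining $8,700,000 passes to the descendants.
The descendants' portion ($8,700,000) is divided at the children's generation into 6 shares of $1,450,000. Hanna, Quinn, and Yusuf each take $1,450,000. The 3 shares of the deceased (Oskar, Hector, and Wyatt) are combined into a pool of $4,350,000.
That pool ($4,350,000) is divided at the grandchildren's generation equally among Zofia, Oona, Zane, Desmond, Bertrand, and Dayo: $725,000 each.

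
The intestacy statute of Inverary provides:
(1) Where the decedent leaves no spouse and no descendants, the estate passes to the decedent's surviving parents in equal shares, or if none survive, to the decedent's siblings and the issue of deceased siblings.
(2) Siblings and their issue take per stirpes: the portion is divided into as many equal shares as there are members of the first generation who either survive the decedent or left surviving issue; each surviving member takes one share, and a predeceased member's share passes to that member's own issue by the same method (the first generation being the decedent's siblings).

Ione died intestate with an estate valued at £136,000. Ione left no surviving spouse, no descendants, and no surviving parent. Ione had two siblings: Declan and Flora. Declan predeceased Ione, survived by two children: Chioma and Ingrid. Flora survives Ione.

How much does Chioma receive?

Chioma receives £34,000.

The entire £136,000 passes to the siblings and their issue.
That amount (£136,000) is divided into 2 shares of £68,000: Flora takes £68,000; Declan's £68,000 share passes to Declan's issue.
Declan's share (£68,000) is divided into 2 shares of £34,000: Chioma and Ingrid each take £34,000.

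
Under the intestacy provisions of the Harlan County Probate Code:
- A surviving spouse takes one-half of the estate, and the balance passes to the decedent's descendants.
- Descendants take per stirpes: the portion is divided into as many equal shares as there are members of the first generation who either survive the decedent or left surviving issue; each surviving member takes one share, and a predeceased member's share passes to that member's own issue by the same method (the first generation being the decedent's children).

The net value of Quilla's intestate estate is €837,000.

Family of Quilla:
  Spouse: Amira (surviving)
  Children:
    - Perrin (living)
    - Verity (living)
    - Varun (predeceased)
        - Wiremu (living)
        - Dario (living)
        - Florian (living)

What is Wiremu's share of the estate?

Wiremu receives €46,500.

Amira takes one-half of €837,000 = €418,500. The remaining €418,500 passes to the descendants.
The descendants' portion (€418,500) is divided into 3 shares of €139,500: Perrin and Verity each take €139,500; Varun's €139,500 share passes to Varun's issue.
Varun's share (€139,500) is divided into 3 shares of €46,500: Wiremu, Dario, and Florian each take €46,500.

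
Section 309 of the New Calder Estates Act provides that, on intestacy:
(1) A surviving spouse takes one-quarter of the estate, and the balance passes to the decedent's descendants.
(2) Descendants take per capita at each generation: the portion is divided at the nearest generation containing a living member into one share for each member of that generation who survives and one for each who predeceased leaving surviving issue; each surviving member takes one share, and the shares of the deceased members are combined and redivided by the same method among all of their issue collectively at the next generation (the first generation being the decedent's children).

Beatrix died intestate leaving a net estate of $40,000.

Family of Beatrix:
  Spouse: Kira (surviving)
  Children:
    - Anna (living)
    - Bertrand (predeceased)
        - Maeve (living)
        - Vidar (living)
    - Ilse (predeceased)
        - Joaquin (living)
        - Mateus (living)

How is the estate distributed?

Kira takes one-quarter of $40,000 = $10,000. The remaining $30,000 passes to the descendants.
The descendants' portion ($30,000) is divided at the children's generation into 3 shares of $10,000. Anna takes $10,000. The 2 shares of the deceased (Bertrand and Ilse) are combined into a pool of $20,000.
That pool ($20,000) is divided at the grandchildren's generation equally among Maeve, Vidar, Joaquin, and Mateus: $5,000 each.

Kira: $10,000; Anna: $10,000; Maeve: $5,000; Vidar: $5,000; Joaquin: $5,000; Mateus: $5,000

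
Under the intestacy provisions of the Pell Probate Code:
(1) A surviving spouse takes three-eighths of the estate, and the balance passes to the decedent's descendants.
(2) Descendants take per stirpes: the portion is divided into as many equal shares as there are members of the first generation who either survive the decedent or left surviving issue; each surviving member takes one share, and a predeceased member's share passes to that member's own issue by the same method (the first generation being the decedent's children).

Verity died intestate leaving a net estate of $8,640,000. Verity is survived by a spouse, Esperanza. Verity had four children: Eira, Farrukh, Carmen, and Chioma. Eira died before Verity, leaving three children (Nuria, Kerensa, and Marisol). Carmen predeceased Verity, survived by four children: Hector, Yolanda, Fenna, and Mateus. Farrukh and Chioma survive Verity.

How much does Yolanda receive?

Esperanza takes three-eighths of $8,640,000 = $3,240,000. The remaining $5,400,000 passes to the descendants.
The descendants' portion ($5,400,000) is divided into 4 shares of $1,350,000: Farrukh and Chioma each take $1,350,000; Eira's $1,350,000 share passes to Eira's issue; Carmen's $1,350,000 share passes to Carmen's issue.
Eira's share ($1,350,000) is divided into 3 shares of $450,000: Nuria, Kerensa, and Marisol each take $450,000.
Carmen's share ($1,350,000) is divided into 4 shares of $337,500: Hector, Yolanda, Fenna, and Mateus each take $337,500.

Yolanda receives $337,500.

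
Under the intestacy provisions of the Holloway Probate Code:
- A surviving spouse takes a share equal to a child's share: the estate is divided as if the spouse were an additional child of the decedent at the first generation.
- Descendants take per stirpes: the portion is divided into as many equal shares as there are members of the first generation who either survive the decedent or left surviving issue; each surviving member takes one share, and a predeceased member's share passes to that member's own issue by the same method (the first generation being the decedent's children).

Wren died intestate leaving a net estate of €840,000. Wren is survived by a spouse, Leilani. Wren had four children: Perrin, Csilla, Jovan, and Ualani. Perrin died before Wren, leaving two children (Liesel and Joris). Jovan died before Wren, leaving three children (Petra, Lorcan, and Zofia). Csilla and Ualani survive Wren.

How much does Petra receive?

Petra receives €56,000.

The spouse counts as an additional share at the children's level, so there are 5 primary shares of €168,000. Leilani takes one such share (€168,000).
The children's combined portion (€672,000) is divided into 4 shares of €168,000: Csilla and Ualani each take €168,000; Perrin's €168,000 share passes to Perrin's issue; Jovan's €168,000 share passes to Jovan's issue.
Perrin's share (€168,000) is divided into 2 shares of €84,000: Liesel and Joris each take €84,000.
Jovan's share (€168,000) is divided into 3 shares of €56,000: Petra, Lorcan, and Zofia each take €56,000.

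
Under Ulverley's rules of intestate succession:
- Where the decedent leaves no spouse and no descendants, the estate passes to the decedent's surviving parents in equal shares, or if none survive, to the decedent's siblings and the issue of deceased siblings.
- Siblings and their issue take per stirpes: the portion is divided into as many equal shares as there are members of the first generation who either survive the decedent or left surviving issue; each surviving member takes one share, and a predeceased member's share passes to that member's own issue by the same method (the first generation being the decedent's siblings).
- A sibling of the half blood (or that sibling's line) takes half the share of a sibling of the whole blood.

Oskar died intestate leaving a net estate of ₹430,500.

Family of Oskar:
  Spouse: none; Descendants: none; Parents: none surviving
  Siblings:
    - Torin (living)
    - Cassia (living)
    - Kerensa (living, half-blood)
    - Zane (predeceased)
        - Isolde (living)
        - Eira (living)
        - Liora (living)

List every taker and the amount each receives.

The entire ₹430,500 passes to the siblings and their issue.
Counting each half-blood sibling's line as half a unit, there are 7/2 units in ₹430,500, so one unit is ₹123,000. Whole-blood lines (Torin, Cassia, and Zane) take ₹123,000 each; half-blood lines (Kerensa) take ₹61,500 each.
Zane's share (₹123,000) is divided into 3 shares of ₹41,000: Isolde, Eira, and Liora each take ₹41,000.

Torin: ₹123,000; Cassia: ₹123,000; Kerensa: ₹61,500; Isolde: ₹41,000; Eira: ₹41,000; Liora: ₹41,000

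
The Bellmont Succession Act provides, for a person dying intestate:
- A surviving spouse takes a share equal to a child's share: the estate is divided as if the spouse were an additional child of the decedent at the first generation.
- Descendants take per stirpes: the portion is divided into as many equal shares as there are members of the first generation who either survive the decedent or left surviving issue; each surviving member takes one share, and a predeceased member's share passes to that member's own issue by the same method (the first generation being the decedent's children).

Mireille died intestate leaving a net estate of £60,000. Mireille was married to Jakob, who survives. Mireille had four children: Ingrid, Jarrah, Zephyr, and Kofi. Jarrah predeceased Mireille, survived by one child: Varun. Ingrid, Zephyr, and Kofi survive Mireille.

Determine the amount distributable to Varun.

The spouse counts as an additional share at the children's level, so there are 5 primary shares of £12,000. Jakob takes one such share (£12,000).
The children's combined portion (£48,000) is divided into 4 shares of £12,000: Ingrid, Zephyr, and Kofi each take £12,000; Jarrah's £12,000 share passes to Jarrah's issue.
Jarrah's share (£12,000) passes entirely to Varun.

Varun receives £12,000.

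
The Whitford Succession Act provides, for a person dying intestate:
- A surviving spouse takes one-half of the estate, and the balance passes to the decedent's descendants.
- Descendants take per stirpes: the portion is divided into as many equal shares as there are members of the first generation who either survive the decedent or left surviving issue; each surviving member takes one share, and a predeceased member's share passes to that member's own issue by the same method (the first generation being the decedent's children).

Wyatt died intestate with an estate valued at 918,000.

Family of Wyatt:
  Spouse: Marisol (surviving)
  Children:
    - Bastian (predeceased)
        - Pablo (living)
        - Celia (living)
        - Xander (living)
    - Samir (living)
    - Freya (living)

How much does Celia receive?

Marisol takes one-half of 918,000 = 459,000. The remaining 459,000 passes to the descendants.
The descendants' portion (459,000) is divided into 3 shares of 153,000: Samir and Freya each take 153,000; Bastian's 153,000 share passes to Bastian's issue.
Bastian's share (153,000) is divided into 3 shares of 51,000: Pablo, Celia, and Xander each take 51,000.

Celia receives 51,000.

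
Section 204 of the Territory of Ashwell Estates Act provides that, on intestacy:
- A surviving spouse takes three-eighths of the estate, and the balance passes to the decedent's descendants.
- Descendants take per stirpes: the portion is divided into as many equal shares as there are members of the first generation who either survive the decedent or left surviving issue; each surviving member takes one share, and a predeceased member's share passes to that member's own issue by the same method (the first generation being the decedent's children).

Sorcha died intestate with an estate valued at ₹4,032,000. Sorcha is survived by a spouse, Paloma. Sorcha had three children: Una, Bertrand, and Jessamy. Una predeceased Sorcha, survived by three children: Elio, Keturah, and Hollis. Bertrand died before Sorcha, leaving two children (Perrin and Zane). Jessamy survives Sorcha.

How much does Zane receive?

Zane receives ₹420,000.

Paloma takes three-eighths of ₹4,032,000 = ₹1,512,000. The remaining ₹2,520,000 passes to the descendants.
The descendants' portion (₹2,520,000) is divided into 3 shares of ₹840,000: Jessamy takes ₹840,000; Una's ₹840,000 share passes to Una's issue; Bertrand's ₹840,000 share passes to Bertrand's issue.
Una's share (₹840,000) is divided into 3 shares of ₹280,000: Elio, Keturah, and Hollis each take ₹280,000.
Bertrand's share (₹840,000) is divided into 2 shares of ₹420,000: Perrin and Zane each take ₹420,000.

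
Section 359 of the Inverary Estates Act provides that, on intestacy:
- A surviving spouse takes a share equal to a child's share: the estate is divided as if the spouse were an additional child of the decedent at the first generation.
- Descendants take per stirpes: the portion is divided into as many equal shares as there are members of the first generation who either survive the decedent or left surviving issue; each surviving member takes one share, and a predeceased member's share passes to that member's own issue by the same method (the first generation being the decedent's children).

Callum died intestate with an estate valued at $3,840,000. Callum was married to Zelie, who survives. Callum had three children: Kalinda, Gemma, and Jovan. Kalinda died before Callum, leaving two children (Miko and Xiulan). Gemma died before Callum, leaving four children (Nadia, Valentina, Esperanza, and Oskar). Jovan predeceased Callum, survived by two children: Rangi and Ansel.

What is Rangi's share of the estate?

Rangi receives $480,000.

The spouse counts as an additional share at the children's level, so there are 4 primary shares of $960,000. Zelie takes one such share ($960,000).
The children's combined portion ($2,880,000) is divided into 3 shares of $960,000: Kalinda's $960,000 share passes to Kalinda's issue; Gemma's $960,000 share passes to Gemma's issue; Jovan's $960,000 share passes to Jovan's issue.
Kalinda's share ($960,000) is divided into 2 shares of $480,000: Miko and Xiulan each take $480,000.
Gemma's share ($960,000) is divided into 4 shares of $240,000: Nadia, Valentina, Esperanza, and Oskar each take $240,000.
Jovan's share ($960,000) is divided into 2 shares of $480,000: Rangi and Ansel each take $480,000.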